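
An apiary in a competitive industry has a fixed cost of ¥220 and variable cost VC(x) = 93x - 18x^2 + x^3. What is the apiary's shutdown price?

¥12 per unit

The shutdown price is the minimum of AVC. VC = 93x - 18x^2 + x^3, so AVC = 93 - 18x + x^2.
At the minimum of AVC, MC = AVC. MC = 93 - 36x + 3x^2; setting MC = AVC gives 2x^2 - 18x = 0, so x = 9. min AVC = 12.
So the shutdown price is ¥12.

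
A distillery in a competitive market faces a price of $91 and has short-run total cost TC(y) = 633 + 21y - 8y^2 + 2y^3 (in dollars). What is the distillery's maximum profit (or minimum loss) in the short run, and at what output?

Profit = -$333 at y = 5

AVC = 21 - 8y + 2y^2; min AVC = $13 at y = 2. Since P = $91 ≥ min AVC, the firm produces.
With MC = 21 - 16y + 6y^2, P = MC on the upward-sloping part at y* = 5.
TR = 91·5 = 455. TC = 633 + 155 = 788. Profit = 455 − 788 = -$333.
By producing, the firm covers all variable cost plus $300 of fixed cost; shutting down would lose the full $633.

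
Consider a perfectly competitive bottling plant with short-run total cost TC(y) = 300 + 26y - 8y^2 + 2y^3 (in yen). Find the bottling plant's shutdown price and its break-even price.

AVC = 26 - 8y + 2y^2; minimized at y = 2, giving min AVC = ¥18. That is the shutdown price.
ATC = 300/y + 26 - 8y + 2y^2. Setting dATC/dy = −300/y^2 − 8 + 4y = 0 gives y = 5 (since 4·5^3 − 8·5^2 = 300).
min ATC = 300/5 + 26 − 8·5 + 2·5^2 = ¥96. That is the break-even price.
Between these two prices the firm operates at a loss; above ¥96 it earns a profit.

Shutdown price = ¥18; break-even price = ¥96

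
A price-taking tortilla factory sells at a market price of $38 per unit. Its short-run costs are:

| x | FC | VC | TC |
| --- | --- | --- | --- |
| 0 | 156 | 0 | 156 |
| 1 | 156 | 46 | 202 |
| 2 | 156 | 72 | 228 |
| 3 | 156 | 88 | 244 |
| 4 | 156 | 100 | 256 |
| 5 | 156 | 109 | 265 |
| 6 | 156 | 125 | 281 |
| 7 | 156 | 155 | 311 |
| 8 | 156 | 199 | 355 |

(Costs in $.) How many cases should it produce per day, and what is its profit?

x = 7; profit = -$45

Profit at each row (π = 38x − TC): x=0: -156; x=1: -164; x=2: -152; x=3: -130; x=4: -104; x=5: -75; x=6: -53; x=7: -45; x=8: -51.
Profit is maximized at x = 7. AVC there is 155/7 = $22.14 ≤ P, so producing beats shutting down (which would give -$156).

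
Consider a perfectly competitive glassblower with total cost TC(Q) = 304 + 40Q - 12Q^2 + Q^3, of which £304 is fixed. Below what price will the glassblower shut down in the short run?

£4 per unit

Short-run supply begins at min AVC. From VC = 40Q - 12Q^2 + Q^3, AVC = 40 - 12Q + Q^2.
dAVC/dQ = -12 + 2Q = 0 gives Q = 6. min AVC = 40 - 12·6 + 6^2 = 4.
For P < £4 the firm produces nothing.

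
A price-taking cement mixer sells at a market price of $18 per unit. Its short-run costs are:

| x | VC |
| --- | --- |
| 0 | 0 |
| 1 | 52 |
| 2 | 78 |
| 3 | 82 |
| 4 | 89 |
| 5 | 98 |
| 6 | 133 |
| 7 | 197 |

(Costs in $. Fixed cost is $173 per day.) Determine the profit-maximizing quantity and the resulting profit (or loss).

x = 0 (shut down); profit = -$173

Compute π = P·x − TC at each output: x=0: -173; x=1: -207; x=2: -215; x=3: -201; x=4: -190; x=5: -181; x=6: -198; x=7: -244.
Profit is highest at x = 0. Equivalently, the lowest AVC in the table is 98/5 ≈ $19.60 at x = 5, and P = $18 falls below it — price never covers variable cost, so the firm shuts down and loses only its fixed cost.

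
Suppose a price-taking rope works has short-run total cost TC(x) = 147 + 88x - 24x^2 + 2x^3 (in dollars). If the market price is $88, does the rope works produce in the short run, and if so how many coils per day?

Variable cost is VC = 88x - 24x^2 + 2x^3, so AVC = VC/x = 88 - 24x + 2x^2 and MC = dTC/dx = 88 - 48x + 6x^2.
The AVC parabola has its vertex at x = 24/4 = 6, where AVC = 88 - 24·6 + 2·6^2 = $16.
P = $88 exceeds min AVC = $16, so the firm stays open.
Solving P = MC: -48x + 6x^2 = 0 ⇒ x = 0 or 8. On the upward-sloping branch, x* = 8.
Check: AVC at x = 8 is $24 ≤ P, so revenue covers variable cost.
Profit = P·x − TC = 88·8 − 339 = $365.

Produce at x = 8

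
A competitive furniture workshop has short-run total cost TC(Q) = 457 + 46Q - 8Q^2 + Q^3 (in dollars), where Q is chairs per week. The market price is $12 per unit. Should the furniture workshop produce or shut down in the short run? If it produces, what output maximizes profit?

Variable cost is VC = 46Q - 8Q^2 + Q^3, so AVC = VC/Q = 46 - 8Q + Q^2 and MC = dTC/dQ = 46 - 16Q + 3Q^2.
AVC hits its minimum where MC = AVC, at Q = 4, giving min AVC = 46 - 8·4 + 4^2 = $30.
P = $12 lies below min AVC = $30; no output level covers variable cost.
Shutting down limits the loss to fixed cost, $457.

Shut down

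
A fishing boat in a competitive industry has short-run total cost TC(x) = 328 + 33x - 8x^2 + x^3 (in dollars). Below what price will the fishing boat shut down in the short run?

The shutdown price is the minimum of AVC. VC = 33x - 8x^2 + x^3, so AVC = 33 - 8x + x^2.
At the minimum of AVC, MC = AVC. MC = 33 - 16x + 3x^2; setting MC = AVC gives 2x^2 - 8x = 0, so x = 4. min AVC = 17.
So the shutdown price is $17.

$17 per unit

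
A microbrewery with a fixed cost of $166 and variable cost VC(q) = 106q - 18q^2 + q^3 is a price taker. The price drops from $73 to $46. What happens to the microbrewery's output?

AVC = 106 - 18q + q^2, minimized at q = 9 where min AVC = $25. MC = 106 - 36q + 3q^2.
With P = $73 above the shutdown price, P = MC gives q = 11.
At P = $46 ≥ min AVC, set P = MC: q = 10. The firm stays open but cuts output.

Output falls from 11 to 10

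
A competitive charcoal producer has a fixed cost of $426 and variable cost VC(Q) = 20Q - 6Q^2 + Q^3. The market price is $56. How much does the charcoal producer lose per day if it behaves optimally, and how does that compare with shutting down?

AVC = 20 - 6Q + Q^2 has its minimum $11 at Q = 3; price $56 clears that bar, so the firm operates.
MC = 20 - 12Q + 3Q^2. Setting P = MC and taking the root on the rising branch gives Q* = 6.
TR = 56·6 = 336. TC = 426 + 120 = 546. Profit = 336 − 546 = -$210.
That loss of $210 beats the $426 the firm would lose by shutting down; producing recovers $216 of fixed cost.

Profit = -$210 at Q = 6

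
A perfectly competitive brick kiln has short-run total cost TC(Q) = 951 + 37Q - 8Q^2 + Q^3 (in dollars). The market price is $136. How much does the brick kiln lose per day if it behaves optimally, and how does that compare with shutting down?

Profit = -$141 at Q = 9

AVC = 37 - 8Q + Q^2 has its minimum $21 at Q = 4; price $136 clears that bar, so the firm operates.
With MC = 37 - 16Q + 3Q^2, P = MC on the upward-sloping part at Q* = 9.
TR = 136·9 = 1224. TC = 951 + 414 = 1365. Profit = 1224 − 1365 = -$141.
By producing, the firm covers all variable cost plus $810 of fixed cost; shutting down would lose the full $951.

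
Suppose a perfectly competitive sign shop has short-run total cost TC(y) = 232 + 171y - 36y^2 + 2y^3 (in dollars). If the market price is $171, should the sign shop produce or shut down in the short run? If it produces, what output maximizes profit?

Produce at y = 12

From TC, MC = TC'(y) = 171 - 72y + 6y^2 and AVC = VC/y = 171 - 36y + 2y^2.
AVC is minimized where dAVC/dy = -36 + 4y = 0, at y = 9; min AVC = 171 - 36·9 + 2·9^2 = $9.
Since P = $171 ≥ min AVC = $9, price covers variable cost and the firm should produce.
P = MC gives -72y + 6y^2 = 0, with roots 0 and 12. Take the larger (rising MC): y* = 12.
Check: AVC at y = 12 is $27 ≤ P, so revenue covers variable cost.
Profit = P·y − TC = 171·12 − 556 = $1496.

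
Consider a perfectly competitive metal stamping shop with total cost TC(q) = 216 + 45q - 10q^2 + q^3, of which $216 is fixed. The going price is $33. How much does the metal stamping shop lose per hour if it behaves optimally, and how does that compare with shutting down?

Profit = -$144 at q = 6

AVC = 45 - 10q + q^2; min AVC = $20 at q = 5. Since P = $33 ≥ min AVC, the firm produces.
With MC = 45 - 20q + 3q^2, P = MC on the upward-sloping part at q* = 6.
TR = 33·6 = 198. TC = 216 + 126 = 342. Profit = 198 − 342 = -$144.
Shutting down would mean losing the fixed cost of $216, so operating at a loss of $144 is better by $72.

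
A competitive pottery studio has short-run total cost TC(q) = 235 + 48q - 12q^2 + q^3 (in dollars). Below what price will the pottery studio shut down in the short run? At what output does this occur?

Short-run supply begins at min AVC. From VC = 48q - 12q^2 + q^3, AVC = 48 - 12q + q^2.
At the minimum of AVC, MC = AVC. MC = 48 - 24q + 3q^2; setting MC = AVC gives 2q^2 - 12q = 0, so q = 6. min AVC = 12.
So the shutdown price is $12.

$12 per unit, at q = 6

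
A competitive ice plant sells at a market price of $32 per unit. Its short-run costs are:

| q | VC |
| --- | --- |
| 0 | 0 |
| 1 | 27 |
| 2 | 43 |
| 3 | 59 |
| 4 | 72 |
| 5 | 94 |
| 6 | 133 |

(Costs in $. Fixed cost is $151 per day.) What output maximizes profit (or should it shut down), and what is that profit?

Compute π = P·q − TC at each output: q=0: -151; q=1: -146; q=2: -130; q=3: -114; q=4: -95; q=5: -85; q=6: -92.
Profit is maximized at q = 5. AVC there is 94/5 = $18.80 ≤ P, so producing beats shutting down (which would give -$151).

q = 5; profit = -$85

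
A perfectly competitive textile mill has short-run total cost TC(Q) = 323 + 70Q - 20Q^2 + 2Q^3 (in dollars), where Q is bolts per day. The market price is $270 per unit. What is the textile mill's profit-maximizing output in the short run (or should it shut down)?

Produce at Q = 10

Strip out fixed cost: VC = 70Q - 20Q^2 + 2Q^3. Then AVC = 70 - 20Q + 2Q^2 and MC = 70 - 40Q + 6Q^2.
AVC is minimized where dAVC/dQ = -20 + 4Q = 0, at Q = 5; min AVC = 70 - 20·5 + 2·5^2 = $20.
P = $270 exceeds min AVC = $20, so the firm stays open.
P = MC gives -200 - 40Q + 6Q^2 = 0, with roots -10/3 and 10. Take the larger (rising MC): Q* = 10.
Check: AVC at Q = 10 is $70 ≤ P, so revenue covers variable cost.
Profit = P·Q − TC = 270·10 − 1023 = $1677.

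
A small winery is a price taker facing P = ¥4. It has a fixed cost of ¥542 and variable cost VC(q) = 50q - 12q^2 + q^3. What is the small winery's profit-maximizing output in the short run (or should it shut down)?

Shut down

Strip out fixed cost: VC = 50q - 12q^2 + q^3. Then AVC = 50 - 12q + q^2 and MC = 50 - 24q + 3q^2.
The AVC parabola has its vertex at q = 12/2 = 6, where AVC = 50 - 12·6 + 6^2 = ¥14.
With P < min AVC (¥4 < ¥14), every unit sold adds to the loss.
Best response: produce nothing and absorb the ¥542 fixed cost.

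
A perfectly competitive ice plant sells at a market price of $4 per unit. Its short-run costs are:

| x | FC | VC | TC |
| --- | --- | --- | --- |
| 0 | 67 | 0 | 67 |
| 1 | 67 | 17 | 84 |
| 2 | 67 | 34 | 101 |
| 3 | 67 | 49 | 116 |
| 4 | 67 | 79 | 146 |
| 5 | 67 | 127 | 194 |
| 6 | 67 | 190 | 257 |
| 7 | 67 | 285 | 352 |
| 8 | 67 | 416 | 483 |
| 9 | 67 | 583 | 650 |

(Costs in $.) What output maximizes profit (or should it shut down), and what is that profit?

x = 0 (shut down); profit = -$67

Tabulate TR − TC: x=0: -67; x=1: -80; x=2: -93; x=3: -104; x=4: -130; x=5: -174; x=6: -233; x=7: -324; x=8: -451; x=9: -614.
Profit is highest at x = 0. Equivalently, the lowest AVC in the table is 49/3 ≈ $16.33 at x = 3, and P = $4 falls below it — price never covers variable cost, so the firm shuts down and loses only its fixed cost.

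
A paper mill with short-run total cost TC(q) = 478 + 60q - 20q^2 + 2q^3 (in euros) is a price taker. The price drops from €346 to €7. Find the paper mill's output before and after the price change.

Output falls from 11 to 0 (the firm shuts down)

AVC = 60 - 20q + 2q^2, minimized at q = 5 where min AVC = €10. MC = 60 - 40q + 6q^2.
At P = €346 ≥ min AVC, set P = MC on the rising branch: q = 11.
At P = €7 < min AVC = €10, price no longer covers variable cost at any output, so the firm shuts down: q = 0.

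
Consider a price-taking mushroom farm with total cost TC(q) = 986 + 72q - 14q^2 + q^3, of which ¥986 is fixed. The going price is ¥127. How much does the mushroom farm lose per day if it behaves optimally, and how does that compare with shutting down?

Profit = -¥18 at q = 11

AVC = 72 - 14q + q^2 has its minimum ¥23 at q = 7; price ¥127 clears that bar, so the firm operates.
With MC = 72 - 28q + 3q^2, P = MC on the upward-sloping part at q* = 11.
TR = 127·11 = 1397. TC = 986 + 429 = 1415. Profit = 1397 − 1415 = -¥18.
That loss of ¥18 beats the ¥986 the firm would lose by shutting down; producing recovers ¥968 of fixed cost.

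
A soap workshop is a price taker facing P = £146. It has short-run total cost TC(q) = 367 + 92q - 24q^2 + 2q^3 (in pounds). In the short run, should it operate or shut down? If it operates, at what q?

Produce at q = 9

From TC, MC = TC'(q) = 92 - 48q + 6q^2 and AVC = VC/q = 92 - 24q + 2q^2.
The AVC parabola has its vertex at q = 24/4 = 6, where AVC = 92 - 24·6 + 2·6^2 = £20.
Since P = £146 ≥ min AVC = £20, price covers variable cost and the firm should produce.
P = MC gives -54 - 48q + 6q^2 = 0, with roots -1 and 9. Take the larger (rising MC): q* = 9.
Check: AVC at q = 9 is £38 ≤ P, so revenue covers variable cost.
Profit = P·q − TC = 146·9 − 709 = £605.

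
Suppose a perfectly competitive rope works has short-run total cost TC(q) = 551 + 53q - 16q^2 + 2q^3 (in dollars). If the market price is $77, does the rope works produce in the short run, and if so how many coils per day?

Produce at q = 6

From TC, MC = TC'(q) = 53 - 32q + 6q^2 and AVC = VC/q = 53 - 16q + 2q^2.
AVC hits its minimum where MC = AVC, at q = 4, giving min AVC = 53 - 16·4 + 2·4^2 = $21.
Because $77 ≥ $21, revenue can cover variable cost; the firm operates.
Solving P = MC: -24 - 32q + 6q^2 = 0 ⇒ q = -2/3 or 6. On the upward-sloping branch, q* = 6.
Check: AVC at q = 6 is $29 ≤ P, so revenue covers variable cost.
Profit = P·q − TC = 77·6 − 725 = -$263, a loss, but smaller than the $551 fixed cost the firm would lose by shutting down.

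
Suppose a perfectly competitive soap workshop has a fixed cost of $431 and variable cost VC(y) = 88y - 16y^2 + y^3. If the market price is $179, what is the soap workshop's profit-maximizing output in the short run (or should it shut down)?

Strip out fixed cost: VC = 88y - 16y^2 + y^3. Then AVC = 88 - 16y + y^2 and MC = 88 - 32y + 3y^2.
The AVC parabola has its vertex at y = 16/2 = 8, where AVC = 88 - 16·8 + 8^2 = $24.
Because $179 ≥ $24, revenue can cover variable cost; the firm operates.
Set P = MC: 179 = 88 - 32y + 3y^2 → -91 - 32y + 3y^2 = 0. The roots are y = -7/3 and y = 13; the profit-maximizing output is on the rising part of MC, so y* = 13.
Check: AVC at y = 13 is $49 ≤ P, so revenue covers variable cost.
Profit = P·y − TC = 179·13 − 1068 = $1259.

Produce at y = 13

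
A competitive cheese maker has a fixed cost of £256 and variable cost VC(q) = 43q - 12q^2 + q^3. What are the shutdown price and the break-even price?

AVC = 43 - 12q + q^2; minimized at q = 6, giving min AVC = £7. That is the shutdown price.
ATC = 256/q + 43 - 12q + q^2. Setting dATC/dq = −256/q^2 − 12 + 2q = 0 gives q = 8 (since 2·8^3 − 12·8^2 = 256).
min ATC = 256/8 + 43 − 12·8 + 8^2 = £43. That is the break-even price.
For £7 ≤ P < £43 the firm produces at a loss; below £7 it shuts down.

Shutdown price = £7; break-even price = £43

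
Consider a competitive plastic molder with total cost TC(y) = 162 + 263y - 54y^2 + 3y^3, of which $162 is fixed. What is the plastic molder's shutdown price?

Short-run supply begins at min AVC. From VC = 263y - 54y^2 + 3y^3, AVC = 263 - 54y + 3y^2.
dAVC/dy = -54 + 6y = 0 gives y = 9. min AVC = 263 - 54·9 + 3·9^2 = 20.
The firm shuts down for any P below $20.

$20 per unit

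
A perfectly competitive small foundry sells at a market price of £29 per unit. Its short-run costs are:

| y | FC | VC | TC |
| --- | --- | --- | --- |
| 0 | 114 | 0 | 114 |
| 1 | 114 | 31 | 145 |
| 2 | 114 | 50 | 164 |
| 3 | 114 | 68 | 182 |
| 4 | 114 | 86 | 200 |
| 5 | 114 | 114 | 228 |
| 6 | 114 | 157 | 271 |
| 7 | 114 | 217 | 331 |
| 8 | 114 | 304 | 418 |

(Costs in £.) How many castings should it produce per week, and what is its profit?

y = 5; profit = -£83

Tabulate TR − TC: y=0: -114; y=1: -116; y=2: -106; y=3: -95; y=4: -84; y=5: -83; y=6: -97; y=7: -128; y=8: -186.
Profit is maximized at y = 5. AVC there is 114/5 = £22.80 ≤ P, so producing beats shutting down (which would give -£114).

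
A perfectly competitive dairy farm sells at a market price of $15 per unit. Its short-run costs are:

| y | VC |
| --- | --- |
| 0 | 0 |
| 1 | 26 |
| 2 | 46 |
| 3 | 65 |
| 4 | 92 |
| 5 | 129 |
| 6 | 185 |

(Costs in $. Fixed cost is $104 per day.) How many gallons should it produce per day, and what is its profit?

y = 0 (shut down); profit = -$104

Compute π = P·y − TC at each output: y=0: -104; y=1: -115; y=2: -120; y=3: -124; y=4: -136; y=5: -158; y=6: -199.
Profit is highest at y = 0. Equivalently, the lowest AVC in the table is 65/3 ≈ $21.67 at y = 3, and P = $15 falls below it — price never covers variable cost, so the firm shuts down and loses only its fixed cost.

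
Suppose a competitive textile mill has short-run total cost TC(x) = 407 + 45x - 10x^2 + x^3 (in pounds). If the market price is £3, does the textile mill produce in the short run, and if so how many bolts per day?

Shut down

From TC, MC = TC'(x) = 45 - 20x + 3x^2 and AVC = VC/x = 45 - 10x + x^2.
AVC is minimized where dAVC/dx = -10 + 2x = 0, at x = 5; min AVC = 45 - 10·5 + 5^2 = £20.
With P < min AVC (£3 < £20), every unit sold adds to the loss.
The firm minimizes its loss by shutting down and losing only its fixed cost of £407.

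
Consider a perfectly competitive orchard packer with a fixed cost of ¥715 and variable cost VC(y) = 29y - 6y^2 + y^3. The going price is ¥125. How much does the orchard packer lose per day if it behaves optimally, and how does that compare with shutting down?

AVC = 29 - 6y + y^2 has its minimum ¥20 at y = 3; price ¥125 clears that bar, so the firm operates.
With MC = 29 - 12y + 3y^2, P = MC on the upward-sloping part at y* = 8.
TR = 125·8 = 1000. TC = 715 + 360 = 1075. Profit = 1000 − 1075 = -¥75.
By producing, the firm covers all variable cost plus ¥640 of fixed cost; shutting down would lose the full ¥715.

Profit = -¥75 at y = 8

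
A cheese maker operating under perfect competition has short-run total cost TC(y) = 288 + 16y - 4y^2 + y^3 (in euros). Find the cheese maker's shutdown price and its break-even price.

AVC = 16 - 4y + y^2; minimized at y = 2, giving min AVC = €12. That is the shutdown price.
ATC = 288/y + 16 - 4y + y^2. Setting dATC/dy = −288/y^2 − 4 + 2y = 0 gives y = 6 (since 2·6^3 − 4·6^2 = 288).
min ATC = 288/6 + 16 − 4·6 + 6^2 = €76. That is the break-even price.
For €12 ≤ P < €76 the firm produces at a loss; below €12 it shuts down.

Shutdown price = €12; break-even price = €76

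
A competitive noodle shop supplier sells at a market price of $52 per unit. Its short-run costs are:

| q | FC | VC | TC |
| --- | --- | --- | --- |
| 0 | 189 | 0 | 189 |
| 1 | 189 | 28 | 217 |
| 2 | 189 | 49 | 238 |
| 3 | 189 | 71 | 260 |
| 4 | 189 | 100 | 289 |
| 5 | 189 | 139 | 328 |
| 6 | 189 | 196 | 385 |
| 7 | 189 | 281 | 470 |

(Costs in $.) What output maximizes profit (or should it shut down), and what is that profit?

q = 5; profit = -$68

Tabulate TR − TC: q=0: -189; q=1: -165; q=2: -134; q=3: -104; q=4: -81; q=5: -68; q=6: -73; q=7: -106.
Profit is maximized at q = 5. AVC there is 139/5 = $27.80 ≤ P, so producing beats shutting down (which would give -$189).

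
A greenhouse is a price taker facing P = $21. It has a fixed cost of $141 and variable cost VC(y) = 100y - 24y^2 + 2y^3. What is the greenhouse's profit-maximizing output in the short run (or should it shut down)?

Shut down

Variable cost is VC = 100y - 24y^2 + 2y^3, so AVC = VC/y = 100 - 24y + 2y^2 and MC = dTC/dy = 100 - 48y + 6y^2.
AVC hits its minimum where MC = AVC, at y = 6, giving min AVC = 100 - 24·6 + 2·6^2 = $28.
P = $21 lies below min AVC = $28; no output level covers variable cost.
The firm minimizes its loss by shutting down and losing only its fixed cost of $141.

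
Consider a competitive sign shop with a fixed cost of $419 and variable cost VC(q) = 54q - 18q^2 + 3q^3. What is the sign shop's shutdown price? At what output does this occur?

$27 per unit, at q = 3

Short-run supply begins at min AVC. From VC = 54q - 18q^2 + 3q^3, AVC = 54 - 18q + 3q^2.
At the minimum of AVC, MC = AVC. MC = 54 - 36q + 9q^2; setting MC = AVC gives 6q^2 - 18q = 0, so q = 3. min AVC = 27.
The firm shuts down for any P below $27.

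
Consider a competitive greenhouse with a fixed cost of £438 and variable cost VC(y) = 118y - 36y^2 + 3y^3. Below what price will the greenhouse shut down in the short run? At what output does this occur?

The shutdown price is the minimum of AVC. VC = 118y - 36y^2 + 3y^3, so AVC = 118 - 36y + 3y^2.
dAVC/dy = -36 + 6y = 0 gives y = 6. min AVC = 118 - 36·6 + 3·6^2 = 10.
So the shutdown price is £10.

£10 per unit, at y = 6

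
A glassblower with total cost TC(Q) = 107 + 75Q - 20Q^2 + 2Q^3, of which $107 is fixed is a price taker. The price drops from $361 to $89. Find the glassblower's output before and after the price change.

Output falls from 11 to 7

MC = 75 - 40Q + 6Q^2; the shutdown threshold is min AVC = $25 (at Q = 5).
With P = $361 above the shutdown price, P = MC gives Q = 11.
At P = $89 ≥ min AVC, set P = MC: Q = 7. The firm stays open but cuts output.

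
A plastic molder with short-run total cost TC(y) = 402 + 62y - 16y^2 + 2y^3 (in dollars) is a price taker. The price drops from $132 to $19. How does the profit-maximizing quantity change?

Output falls from 7 to 0 (the firm shuts down)

AVC = 62 - 16y + 2y^2, minimized at y = 4 where min AVC = $30. MC = 62 - 32y + 6y^2.
At P = $132 ≥ min AVC, set P = MC on the rising branch: y = 7.
At P = $19 < min AVC = $30, price no longer covers variable cost at any output, so the firm shuts down: y = 0.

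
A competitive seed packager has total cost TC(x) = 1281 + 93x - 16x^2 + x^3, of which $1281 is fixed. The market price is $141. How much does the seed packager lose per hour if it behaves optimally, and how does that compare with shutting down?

Profit = -$129 at x = 12

AVC = 93 - 16x + x^2 has its minimum $29 at x = 8; price $141 clears that bar, so the firm operates.
MC = 93 - 32x + 3x^2. Setting P = MC and taking the root on the rising branch gives x* = 12.
TR = 141·12 = 1692. TC = 1281 + 540 = 1821. Profit = 1692 − 1821 = -$129.
Shutting down would mean losing the fixed cost of $1281, so operating at a loss of $129 is better by $1152.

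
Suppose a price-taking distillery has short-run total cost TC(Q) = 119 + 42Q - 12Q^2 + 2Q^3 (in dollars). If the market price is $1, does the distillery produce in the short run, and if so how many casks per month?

Shut down

Variable cost is VC = 42Q - 12Q^2 + 2Q^3, so AVC = VC/Q = 42 - 12Q + 2Q^2 and MC = dTC/dQ = 42 - 24Q + 6Q^2.
AVC hits its minimum where MC = AVC, at Q = 3, giving min AVC = 42 - 12·3 + 2·3^2 = $24.
With P < min AVC ($1 < $24), every unit sold adds to the loss.
The firm minimizes its loss by shutting down and losing only its fixed cost of $119.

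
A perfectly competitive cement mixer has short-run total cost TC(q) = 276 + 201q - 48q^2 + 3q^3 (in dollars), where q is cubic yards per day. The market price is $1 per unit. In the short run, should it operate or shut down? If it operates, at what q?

Strip out fixed cost: VC = 201q - 48q^2 + 3q^3. Then AVC = 201 - 48q + 3q^2 and MC = 201 - 96q + 9q^2.
AVC is minimized where dAVC/dq = -48 + 6q = 0, at q = 8; min AVC = 201 - 48·8 + 3·8^2 = $9.
Since P = $1 < min AVC = $9, price fails to cover variable cost at any output.
Best response: produce nothing and absorb the $276 fixed cost.

Shut down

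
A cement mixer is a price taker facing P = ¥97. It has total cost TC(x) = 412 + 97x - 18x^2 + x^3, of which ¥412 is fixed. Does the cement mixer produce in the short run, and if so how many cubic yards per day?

Produce at x = 12

Variable cost is VC = 97x - 18x^2 + x^3, so AVC = VC/x = 97 - 18x + x^2 and MC = dTC/dx = 97 - 36x + 3x^2.
The AVC parabola has its vertex at x = 18/2 = 9, where AVC = 97 - 18·9 + 9^2 = ¥16.
Because ¥97 ≥ ¥16, revenue can cover variable cost; the firm operates.
Set P = MC: 97 = 97 - 36x + 3x^2 → -36x + 3x^2 = 0. The roots are x = 0 and x = 12; the profit-maximizing output is on the rising part of MC, so x* = 12.
Check: AVC at x = 12 is ¥25 ≤ P, so revenue covers variable cost.
Profit = P·x − TC = 97·12 − 712 = ¥452.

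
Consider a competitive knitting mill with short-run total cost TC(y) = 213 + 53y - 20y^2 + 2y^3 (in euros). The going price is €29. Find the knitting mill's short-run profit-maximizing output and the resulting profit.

Profit = -€69 at y = 6

AVC = 53 - 20y + 2y^2; min AVC = €3 at y = 5. Since P = €29 ≥ min AVC, the firm produces.
With MC = 53 - 40y + 6y^2, P = MC on the upward-sloping part at y* = 6.
TR = 29·6 = 174. TC = 213 + 30 = 243. Profit = 174 − 243 = -€69.
That loss of €69 beats the €213 the firm would lose by shutting down; producing recovers €144 of fixed cost.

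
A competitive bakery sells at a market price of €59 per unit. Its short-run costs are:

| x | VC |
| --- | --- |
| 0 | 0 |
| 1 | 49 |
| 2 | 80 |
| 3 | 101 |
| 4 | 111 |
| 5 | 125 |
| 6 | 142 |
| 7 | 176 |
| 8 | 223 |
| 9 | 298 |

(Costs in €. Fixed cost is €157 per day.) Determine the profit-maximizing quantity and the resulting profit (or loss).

x = 8; profit = €92

Profit at each row (π = 59x − TC): x=0: -157; x=1: -147; x=2: -119; x=3: -81; x=4: -32; x=5: 13; x=6: 55; x=7: 80; x=8: 92; x=9: 76.
Profit is maximized at x = 8. AVC there is 223/8 = €27.88 ≤ P, so producing beats shutting down (which would give -€157).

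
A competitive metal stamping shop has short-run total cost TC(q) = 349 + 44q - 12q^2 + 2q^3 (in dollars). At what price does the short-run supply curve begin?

The firm shuts down when price falls below the minimum of average variable cost. AVC = VC/q = 44 - 12q + 2q^2.
At the minimum of AVC, MC = AVC. MC = 44 - 24q + 6q^2; setting MC = AVC gives 4q^2 - 12q = 0, so q = 3. min AVC = 26.
For P < $26 the firm produces nothing.

$26 per unit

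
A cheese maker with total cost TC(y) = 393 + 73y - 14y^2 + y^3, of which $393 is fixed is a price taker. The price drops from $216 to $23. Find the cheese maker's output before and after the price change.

Output falls from 13 to 0 (the firm shuts down)

MC = 73 - 28y + 3y^2; the shutdown threshold is min AVC = $24 (at y = 7).
With P = $216 above the shutdown price, P = MC gives y = 13.
At P = $23 < min AVC = $24, price no longer covers variable cost at any output, so the firm shuts down: y = 0.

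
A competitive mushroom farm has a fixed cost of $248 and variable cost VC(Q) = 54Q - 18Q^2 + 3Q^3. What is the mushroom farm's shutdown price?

Short-run supply begins at min AVC. From VC = 54Q - 18Q^2 + 3Q^3, AVC = 54 - 18Q + 3Q^2.
At the minimum of AVC, MC = AVC. MC = 54 - 36Q + 9Q^2; setting MC = AVC gives 6Q^2 - 18Q = 0, so Q = 3. min AVC = 27.
For P < $27 the firm produces nothing.

$27 per unit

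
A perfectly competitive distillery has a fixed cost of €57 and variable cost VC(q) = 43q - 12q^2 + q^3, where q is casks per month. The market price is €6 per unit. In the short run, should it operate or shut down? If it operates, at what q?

Variable cost is VC = 43q - 12q^2 + q^3, so AVC = VC/q = 43 - 12q + q^2 and MC = dTC/dq = 43 - 24q + 3q^2.
AVC is minimized where dAVC/dq = -12 + 2q = 0, at q = 6; min AVC = 43 - 12·6 + 6^2 = €7.
Since P = €6 < min AVC = €7, price fails to cover variable cost at any output.
Shutting down limits the loss to fixed cost, €57.

Shut down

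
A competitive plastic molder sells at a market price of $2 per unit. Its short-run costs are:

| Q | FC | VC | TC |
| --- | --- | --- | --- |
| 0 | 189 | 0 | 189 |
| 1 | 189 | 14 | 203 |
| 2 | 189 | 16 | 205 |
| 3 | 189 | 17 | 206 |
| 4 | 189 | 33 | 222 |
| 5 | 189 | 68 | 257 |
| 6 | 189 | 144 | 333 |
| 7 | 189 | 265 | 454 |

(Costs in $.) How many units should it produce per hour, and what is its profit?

Profit at each row (π = 2Q − TC): Q=0: -189; Q=1: -201; Q=2: -201; Q=3: -200; Q=4: -214; Q=5: -247; Q=6: -321; Q=7: -440.
Profit is highest at Q = 0. Equivalently, the lowest AVC in the table is 17/3 ≈ $5.67 at Q = 3, and P = $2 falls below it — price never covers variable cost, so the firm shuts down and loses only its fixed cost.

Q = 0 (shut down); profit = -$189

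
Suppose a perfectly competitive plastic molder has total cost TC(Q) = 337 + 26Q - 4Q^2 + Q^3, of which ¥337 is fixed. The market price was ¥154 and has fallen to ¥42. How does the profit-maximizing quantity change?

MC = 26 - 8Q + 3Q^2; the shutdown threshold is min AVC = ¥22 (at Q = 2).
At P = ¥154 ≥ min AVC, set P = MC on the rising branch: Q = 8.
At P = ¥42 ≥ min AVC, set P = MC: Q = 4. The firm stays open but cuts output.

Output falls from 8 to 4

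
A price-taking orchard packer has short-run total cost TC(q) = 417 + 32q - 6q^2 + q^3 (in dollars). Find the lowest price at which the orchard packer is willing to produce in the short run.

$23 per unit

Short-run supply begins at min AVC. From VC = 32q - 6q^2 + q^3, AVC = 32 - 6q + q^2.
dAVC/dq = -6 + 2q = 0 gives q = 3. min AVC = 32 - 6·3 + 3^2 = 23.
The firm shuts down for any P below $23.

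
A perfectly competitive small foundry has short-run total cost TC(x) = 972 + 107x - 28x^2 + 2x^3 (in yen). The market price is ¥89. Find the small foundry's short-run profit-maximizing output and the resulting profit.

AVC = 107 - 28x + 2x^2 has its minimum ¥9 at x = 7; price ¥89 clears that bar, so the firm operates.
MC = 107 - 56x + 6x^2. Setting P = MC and taking the root on the rising branch gives x* = 9.
TR = 89·9 = 801. TC = 972 + 153 = 1125. Profit = 801 − 1125 = -¥324.
That loss of ¥324 beats the ¥972 the firm would lose by shutting down; producing recovers ¥648 of fixed cost.

Profit = -¥324 at x = 9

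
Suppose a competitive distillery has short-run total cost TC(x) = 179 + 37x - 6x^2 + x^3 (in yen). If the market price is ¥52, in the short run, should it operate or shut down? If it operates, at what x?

Produce at x = 5

Strip out fixed cost: VC = 37x - 6x^2 + x^3. Then AVC = 37 - 6x + x^2 and MC = 37 - 12x + 3x^2.
AVC hits its minimum where MC = AVC, at x = 3, giving min AVC = 37 - 6·3 + 3^2 = ¥28.
P = ¥52 exceeds min AVC = ¥28, so the firm stays open.
P = MC gives -15 - 12x + 3x^2 = 0, with roots -1 and 5. Take the larger (rising MC): x* = 5.
Check: AVC at x = 5 is ¥32 ≤ P, so revenue covers variable cost.
Profit = P·x − TC = 52·5 − 339 = -¥79, a loss, but smaller than the ¥179 fixed cost the firm would lose by shutting down.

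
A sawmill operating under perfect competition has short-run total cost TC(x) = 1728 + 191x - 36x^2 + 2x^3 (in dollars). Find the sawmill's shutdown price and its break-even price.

Shutdown price = $29; break-even price = $191

Shutdown price = min AVC. AVC = 191 - 36x + 2x^2, with vertex at x = 9 and minimum $29.
ATC = 1728/x + 191 - 36x + 2x^2. Setting dATC/dx = −1728/x^2 − 36 + 4x = 0 gives x = 12 (since 4·12^3 − 36·12^2 = 1728).
min ATC = 1728/12 + 191 − 36·12 + 2·12^2 = $191. That is the break-even price.
For $29 ≤ P < $191 the firm produces at a loss; below $29 it shuts down.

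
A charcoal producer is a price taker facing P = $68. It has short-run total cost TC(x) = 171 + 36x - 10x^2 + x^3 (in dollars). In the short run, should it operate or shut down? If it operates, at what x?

Strip out fixed cost: VC = 36x - 10x^2 + x^3. Then AVC = 36 - 10x + x^2 and MC = 36 - 20x + 3x^2.
AVC is minimized where dAVC/dx = -10 + 2x = 0, at x = 5; min AVC = 36 - 10·5 + 5^2 = $11.
Because $68 ≥ $11, revenue can cover variable cost; the firm operates.
Solving P = MC: -32 - 20x + 3x^2 = 0 ⇒ x = -4/3 or 8. On the upward-sloping branch, x* = 8.
Check: AVC at x = 8 is $20 ≤ P, so revenue covers variable cost.
Profit = P·x − TC = 68·8 − 331 = $213.

Produce at x = 8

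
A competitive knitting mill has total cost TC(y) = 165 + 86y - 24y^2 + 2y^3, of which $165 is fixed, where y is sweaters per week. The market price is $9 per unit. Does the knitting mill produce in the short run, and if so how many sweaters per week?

Shut down

Variable cost is VC = 86y - 24y^2 + 2y^3, so AVC = VC/y = 86 - 24y + 2y^2 and MC = dTC/dy = 86 - 48y + 6y^2.
AVC is minimized where dAVC/dy = -24 + 4y = 0, at y = 6; min AVC = 86 - 24·6 + 2·6^2 = $14.
Since P = $9 < min AVC = $14, price fails to cover variable cost at any output.
Shutting down limits the loss to fixed cost, $165.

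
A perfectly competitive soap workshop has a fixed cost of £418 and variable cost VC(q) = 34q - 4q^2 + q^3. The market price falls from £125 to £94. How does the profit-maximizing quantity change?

Output falls from 7 to 6

AVC = 34 - 4q + q^2, minimized at q = 2 where min AVC = £30. MC = 34 - 8q + 3q^2.
With P = £125 above the shutdown price, P = MC gives q = 7.
At P = £94 ≥ min AVC, set P = MC: q = 6. The firm stays open but cuts output.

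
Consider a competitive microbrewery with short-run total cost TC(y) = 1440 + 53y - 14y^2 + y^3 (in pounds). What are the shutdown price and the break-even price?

AVC = 53 - 14y + y^2; minimized at y = 7, giving min AVC = £4. That is the shutdown price.
ATC = 1440/y + 53 - 14y + y^2. Setting dATC/dy = −1440/y^2 − 14 + 2y = 0 gives y = 12 (since 2·12^3 − 14·12^2 = 1440).
min ATC = 1440/12 + 53 − 14·12 + 12^2 = £149. That is the break-even price.
For £4 ≤ P < £149 the firm produces at a loss; below £4 it shuts down.

Shutdown price = £4; break-even price = £149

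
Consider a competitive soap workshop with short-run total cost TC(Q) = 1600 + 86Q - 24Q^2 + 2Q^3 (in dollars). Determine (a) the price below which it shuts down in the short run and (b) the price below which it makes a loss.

AVC = 86 - 24Q + 2Q^2; minimized at Q = 6, giving min AVC = $14. That is the shutdown price.
ATC = 1600/Q + 86 - 24Q + 2Q^2. Setting dATC/dQ = −1600/Q^2 − 24 + 4Q = 0 gives Q = 10 (since 4·10^3 − 24·10^2 = 1600).
min ATC = 1600/10 + 86 − 24·10 + 2·10^2 = $206. That is the break-even price.
Between these two prices the firm operates at a loss; above $206 it earns a profit.

Shutdown price = $14; break-even price = $206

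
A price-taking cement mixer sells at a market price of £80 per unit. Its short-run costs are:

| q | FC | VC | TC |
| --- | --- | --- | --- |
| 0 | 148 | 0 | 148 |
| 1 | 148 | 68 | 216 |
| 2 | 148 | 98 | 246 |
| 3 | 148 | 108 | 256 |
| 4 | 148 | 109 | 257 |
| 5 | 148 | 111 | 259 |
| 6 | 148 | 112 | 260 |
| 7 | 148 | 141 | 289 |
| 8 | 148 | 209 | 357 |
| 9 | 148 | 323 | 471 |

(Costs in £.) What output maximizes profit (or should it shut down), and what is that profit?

Profit at each row (π = 80q − TC): q=0: -148; q=1: -136; q=2: -86; q=3: -16; q=4: 63; q=5: 141; q=6: 220; q=7: 271; q=8: 283; q=9: 249.
Profit is maximized at q = 8. AVC there is 209/8 = £26.12 ≤ P, so producing beats shutting down (which would give -£148).

q = 8; profit = £283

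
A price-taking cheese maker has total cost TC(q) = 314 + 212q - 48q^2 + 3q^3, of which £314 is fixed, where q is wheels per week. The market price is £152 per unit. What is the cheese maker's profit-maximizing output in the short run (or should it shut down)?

Produce at q = 10

From TC, MC = TC'(q) = 212 - 96q + 9q^2 and AVC = VC/q = 212 - 48q + 3q^2.
The AVC parabola has its vertex at q = 48/6 = 8, where AVC = 212 - 48·8 + 3·8^2 = £20.
Since P = £152 ≥ min AVC = £20, price covers variable cost and the firm should produce.
Set P = MC: 152 = 212 - 96q + 9q^2 → 60 - 96q + 9q^2 = 0. The roots are q = 2/3 and q = 10; the profit-maximizing output is on the rising part of MC, so q* = 10.
Check: AVC at q = 10 is £32 ≤ P, so revenue covers variable cost.
Profit = P·q − TC = 152·10 − 634 = £886.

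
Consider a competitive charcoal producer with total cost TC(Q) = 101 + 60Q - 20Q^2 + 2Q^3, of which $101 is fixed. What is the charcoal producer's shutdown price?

$10 per unit

The shutdown price is the minimum of AVC. VC = 60Q - 20Q^2 + 2Q^3, so AVC = 60 - 20Q + 2Q^2.
dAVC/dQ = -20 + 4Q = 0 gives Q = 5. min AVC = 60 - 20·5 + 2·5^2 = 10.
For P < $10 the firm produces nothing.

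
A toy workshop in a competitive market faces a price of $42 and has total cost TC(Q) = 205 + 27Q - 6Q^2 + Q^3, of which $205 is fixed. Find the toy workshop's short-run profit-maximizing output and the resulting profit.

Profit = -$105 at Q = 5

AVC = 27 - 6Q + Q^2 has its minimum $18 at Q = 3; price $42 clears that bar, so the firm operates.
MC = 27 - 12Q + 3Q^2. Setting P = MC and taking the root on the rising branch gives Q* = 5.
TR = 42·5 = 210. TC = 205 + 110 = 315. Profit = 210 − 315 = -$105.
That loss of $105 beats the $205 the firm would lose by shutting down; producing recovers $100 of fixed cost.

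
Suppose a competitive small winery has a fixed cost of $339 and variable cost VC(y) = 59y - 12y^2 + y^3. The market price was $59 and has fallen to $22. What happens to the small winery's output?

Output falls from 8 to 0 (the firm shuts down)

AVC = 59 - 12y + y^2, minimized at y = 6 where min AVC = $23. MC = 59 - 24y + 3y^2.
With P = $59 above the shutdown price, P = MC gives y = 8.
At P = $22 < min AVC = $23, price no longer covers variable cost at any output, so the firm shuts down: y = 0.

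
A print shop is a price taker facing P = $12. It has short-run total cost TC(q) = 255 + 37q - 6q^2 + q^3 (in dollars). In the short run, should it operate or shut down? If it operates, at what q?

Strip out fixed cost: VC = 37q - 6q^2 + q^3. Then AVC = 37 - 6q + q^2 and MC = 37 - 12q + 3q^2.
AVC hits its minimum where MC = AVC, at q = 3, giving min AVC = 37 - 6·3 + 3^2 = $28.
P = $12 lies below min AVC = $28; no output level covers variable cost.
Shutting down limits the loss to fixed cost, $255.

Shut down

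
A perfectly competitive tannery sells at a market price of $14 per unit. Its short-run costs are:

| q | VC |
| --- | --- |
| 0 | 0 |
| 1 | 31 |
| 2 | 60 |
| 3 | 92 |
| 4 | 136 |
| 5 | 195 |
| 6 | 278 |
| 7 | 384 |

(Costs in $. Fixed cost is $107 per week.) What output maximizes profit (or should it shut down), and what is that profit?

Compute π = P·q − TC at each output: q=0: -107; q=1: -124; q=2: -139; q=3: -157; q=4: -187; q=5: -232; q=6: -301; q=7: -393.
Profit is highest at q = 0. Equivalently, the lowest AVC in the table is 60/2 ≈ $30 at q = 2, and P = $14 falls below it — price never covers variable cost, so the firm shuts down and loses only its fixed cost.

q = 0 (shut down); profit = -$107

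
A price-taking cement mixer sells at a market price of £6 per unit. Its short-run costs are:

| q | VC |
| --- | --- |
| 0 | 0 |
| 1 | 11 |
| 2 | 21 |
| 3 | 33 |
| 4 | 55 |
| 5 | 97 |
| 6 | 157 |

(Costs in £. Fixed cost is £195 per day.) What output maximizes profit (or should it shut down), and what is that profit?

Tabulate TR − TC: q=0: -195; q=1: -200; q=2: -204; q=3: -210; q=4: -226; q=5: -262; q=6: -316.
Profit is highest at q = 0. Equivalently, the lowest AVC in the table is 21/2 ≈ £10.50 at q = 2, and P = £6 falls below it — price never covers variable cost, so the firm shuts down and loses only its fixed cost.

q = 0 (shut down); profit = -£195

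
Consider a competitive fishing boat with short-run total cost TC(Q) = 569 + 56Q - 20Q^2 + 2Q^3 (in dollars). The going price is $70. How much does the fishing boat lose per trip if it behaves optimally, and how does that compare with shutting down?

Profit = -$177 at Q = 7

AVC = 56 - 20Q + 2Q^2; min AVC = $6 at Q = 5. Since P = $70 ≥ min AVC, the firm produces.
With MC = 56 - 40Q + 6Q^2, P = MC on the upward-sloping part at Q* = 7.
TR = 70·7 = 490. TC = 569 + 98 = 667. Profit = 490 − 667 = -$177.
By producing, the firm covers all variable cost plus $392 of fixed cost; shutting down would lose the full $569.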